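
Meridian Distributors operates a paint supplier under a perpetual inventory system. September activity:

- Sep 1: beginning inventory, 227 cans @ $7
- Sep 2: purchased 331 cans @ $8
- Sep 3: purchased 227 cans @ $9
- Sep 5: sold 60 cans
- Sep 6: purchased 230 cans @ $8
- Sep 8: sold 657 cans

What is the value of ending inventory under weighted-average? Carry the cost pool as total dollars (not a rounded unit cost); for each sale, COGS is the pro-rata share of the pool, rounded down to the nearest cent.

After Sep 1: 227 on hand, pool $1,589.00 (≈ $7.0000 each)
After Sep 2: 558 on hand, pool $4,237.00 (≈ $7.5932 each)
After Sep 3: 785 on hand, pool $6,280.00 (≈ $8.0000 each)
Sep 5, sell 60: 60/785 × $6,280.00 → $480.00
After Sep 6: 955 on hand, pool $7,640.00 (≈ $8.0000 each)
Sep 8, sell 657: 657/955 × $7,640.00 → $5,256.00
Total COGS = $480.00 + $5,256.00 = $5,736.00
Ending inventory (cost pool remaining) = $2,384.00
Check: goods available $8,120.00 = COGS $5,736.00 + ending $2,384.00

Ending inventory = $2,384.00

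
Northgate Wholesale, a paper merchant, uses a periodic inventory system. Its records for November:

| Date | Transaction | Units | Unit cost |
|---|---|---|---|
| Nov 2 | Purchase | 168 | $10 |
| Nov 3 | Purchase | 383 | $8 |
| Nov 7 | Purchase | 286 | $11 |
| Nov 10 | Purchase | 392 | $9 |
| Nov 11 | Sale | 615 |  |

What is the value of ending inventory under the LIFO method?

Ending inventory = $5,437

Nov 11, 615 sold [LIFO — newest first]: 392 @ $9 + 223 @ $11 = $5,981
Ending inventory: 168 @ $10 + 383 @ $8 + 63 @ $11 = $5,437
Check: goods available $11,418 = COGS $5,981 + ending $5,437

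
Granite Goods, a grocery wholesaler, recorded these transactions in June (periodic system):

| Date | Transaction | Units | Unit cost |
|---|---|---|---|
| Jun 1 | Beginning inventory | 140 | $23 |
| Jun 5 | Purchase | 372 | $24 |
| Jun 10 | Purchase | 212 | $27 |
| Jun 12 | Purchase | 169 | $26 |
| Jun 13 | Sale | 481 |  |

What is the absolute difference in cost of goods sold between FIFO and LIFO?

$1,114

FIFO COGS: 140 @ $23 + 341 @ $24 = $11,404
LIFO COGS: 169 @ $26 + 212 @ $27 + 100 @ $24 = $12,518
Difference = |$11,404 − $12,518| = $1,114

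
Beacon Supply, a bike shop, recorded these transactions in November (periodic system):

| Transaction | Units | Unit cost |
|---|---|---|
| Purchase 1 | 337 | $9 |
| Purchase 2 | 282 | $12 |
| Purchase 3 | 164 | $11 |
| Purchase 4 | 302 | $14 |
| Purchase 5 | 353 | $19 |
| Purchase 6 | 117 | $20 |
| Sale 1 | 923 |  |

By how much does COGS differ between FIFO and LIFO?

FIFO COGS: 337 @ $9 + 282 @ $12 + 164 @ $11 + 140 @ $14 = $10,181
LIFO COGS: 117 @ $20 + 353 @ $19 + 302 @ $14 + 151 @ $11 = $14,936
Difference = |$10,181 − $14,936| = $4,755

$4,755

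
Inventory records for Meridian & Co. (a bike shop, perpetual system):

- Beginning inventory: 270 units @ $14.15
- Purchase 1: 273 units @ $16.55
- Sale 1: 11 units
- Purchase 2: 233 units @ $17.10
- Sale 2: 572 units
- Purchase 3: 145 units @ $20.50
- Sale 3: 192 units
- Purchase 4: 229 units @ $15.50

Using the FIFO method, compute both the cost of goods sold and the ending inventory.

Sale 1 (11) [FIFO — oldest first]: 11 @ $14.15 = $155.65
Sale 2 (572) [FIFO — oldest first]: 259 @ $14.15 + 273 @ $16.55 + 40 @ $17.10 = $8,867.00
Sale 3 (192) [FIFO — oldest first]: 192 @ $17.10 = $3,283.20
Total COGS = $155.65 + $8,867.00 + $3,283.20 = $12,305.85
Ending inventory: 1 @ $17.10 + 145 @ $20.50 + 229 @ $15.50 = $6,539.10
Check: goods available $18,844.95 = COGS $12,305.85 + ending $6,539.10

COGS = $12,305.85; ending inventory = $6,539.10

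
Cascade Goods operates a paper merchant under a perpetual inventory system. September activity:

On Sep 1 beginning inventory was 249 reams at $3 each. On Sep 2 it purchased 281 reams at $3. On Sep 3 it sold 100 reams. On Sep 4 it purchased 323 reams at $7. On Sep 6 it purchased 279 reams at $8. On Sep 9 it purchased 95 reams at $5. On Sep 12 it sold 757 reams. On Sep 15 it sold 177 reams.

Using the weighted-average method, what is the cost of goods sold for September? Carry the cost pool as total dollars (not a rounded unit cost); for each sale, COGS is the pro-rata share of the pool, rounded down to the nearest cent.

After Sep 1: 249 on hand, pool $747.00 (≈ $3.0000 each)
After Sep 2: 530 on hand, pool $1,590.00 (≈ $3.0000 each)
Sep 3, sell 100: 100/530 × $1,590.00 → $300.00
After Sep 4: 753 on hand, pool $3,551.00 (≈ $4.7158 each)
After Sep 6: 1032 on hand, pool $5,783.00 (≈ $5.6037 each)
After Sep 9: 1127 on hand, pool $6,258.00 (≈ $5.5528 each)
Sep 12, sell 757: 757/1127 × $6,258.00 → $4,203.46
Sep 15, sell 177: 177/370 × $2,054.54 → $982.84
Total COGS = $300.00 + $4,203.46 + $982.84 = $5,486.30
Ending inventory (cost pool remaining) = $1,071.70

COGS = $5,486.30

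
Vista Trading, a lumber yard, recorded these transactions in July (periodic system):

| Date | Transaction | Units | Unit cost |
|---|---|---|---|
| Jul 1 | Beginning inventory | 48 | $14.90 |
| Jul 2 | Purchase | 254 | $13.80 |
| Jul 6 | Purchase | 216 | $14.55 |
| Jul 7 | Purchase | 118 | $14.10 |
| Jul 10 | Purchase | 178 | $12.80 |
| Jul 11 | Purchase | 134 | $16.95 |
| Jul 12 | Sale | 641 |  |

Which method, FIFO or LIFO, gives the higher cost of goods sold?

FIFO COGS: 48 @ $14.90 + 254 @ $13.80 + 216 @ $14.55 + 118 @ $14.10 + 5 @ $12.80 = $9,091.00
LIFO COGS: 134 @ $16.95 + 178 @ $12.80 + 118 @ $14.10 + 211 @ $14.55 = $9,283.55

LIFO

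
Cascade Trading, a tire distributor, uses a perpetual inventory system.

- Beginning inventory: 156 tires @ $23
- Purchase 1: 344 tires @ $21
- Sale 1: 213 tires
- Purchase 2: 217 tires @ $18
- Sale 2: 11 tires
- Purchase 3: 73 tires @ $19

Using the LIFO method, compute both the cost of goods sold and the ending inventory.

COGS = $4,671; ending inventory = $11,434

Sale 1 (213) [LIFO — newest first]: 213 @ $21 = $4,473
Sale 2 (11) [LIFO — newest first]: 11 @ $18 = $198
Total COGS = $4,473 + $198 = $4,671
Ending inventory: 156 @ $23 + 131 @ $21 + 206 @ $18 + 73 @ $19 = $11,434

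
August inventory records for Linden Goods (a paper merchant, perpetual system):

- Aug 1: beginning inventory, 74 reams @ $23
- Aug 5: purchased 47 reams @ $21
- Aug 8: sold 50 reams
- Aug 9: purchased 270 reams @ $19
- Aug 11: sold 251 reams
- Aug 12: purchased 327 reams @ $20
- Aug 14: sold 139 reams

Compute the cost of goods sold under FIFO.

COGS = $8,799

Aug 8, 50 sold [FIFO — oldest first]: 50 @ $23 = $1,150
Aug 11, 251 sold [FIFO — oldest first]: 24 @ $23 + 47 @ $21 + 180 @ $19 = $4,959
Aug 14, 139 sold [FIFO — oldest first]: 90 @ $19 + 49 @ $20 = $2,690
Total COGS = $1,150 + $4,959 + $2,690 = $8,799
Ending inventory: 278 @ $20 = $5,560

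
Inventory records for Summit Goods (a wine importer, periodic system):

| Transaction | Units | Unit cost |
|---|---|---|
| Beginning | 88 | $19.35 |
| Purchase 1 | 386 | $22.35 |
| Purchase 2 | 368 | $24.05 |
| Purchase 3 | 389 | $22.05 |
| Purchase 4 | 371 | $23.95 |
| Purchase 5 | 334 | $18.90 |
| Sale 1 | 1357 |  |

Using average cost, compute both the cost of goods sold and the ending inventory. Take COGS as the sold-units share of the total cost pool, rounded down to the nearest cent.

COGS = $30,108.99; ending inventory = $12,846.81

Sale 1, sell 1357: 1357/1936 × $42,955.80 → $30,108.99
Ending inventory (cost pool remaining) = $12,846.81
Check: goods available $42,955.80 = COGS $30,108.99 + ending $12,846.81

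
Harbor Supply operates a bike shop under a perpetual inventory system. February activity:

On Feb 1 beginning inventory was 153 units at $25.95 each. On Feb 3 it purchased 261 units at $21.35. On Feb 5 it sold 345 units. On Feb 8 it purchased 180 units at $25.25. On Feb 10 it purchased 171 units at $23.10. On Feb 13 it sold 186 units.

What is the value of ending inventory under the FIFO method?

Ending inventory = $5,540.85

Feb 5, 345 sold [FIFO — oldest first]: 153 @ $25.95 + 192 @ $21.35 = $8,069.55
Feb 13, 186 sold [FIFO — oldest first]: 69 @ $21.35 + 117 @ $25.25 = $4,427.40
Total COGS = $8,069.55 + $4,427.40 = $12,496.95
Ending inventory: 63 @ $25.25 + 171 @ $23.10 = $5,540.85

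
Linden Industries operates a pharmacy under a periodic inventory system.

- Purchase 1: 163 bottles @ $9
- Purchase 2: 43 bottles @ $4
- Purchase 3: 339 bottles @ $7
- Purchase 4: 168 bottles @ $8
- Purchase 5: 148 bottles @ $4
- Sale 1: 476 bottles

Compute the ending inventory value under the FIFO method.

Ending inventory = $2,419

Sale 1 (476) [FIFO — oldest first]: 163 @ $9 + 43 @ $4 + 270 @ $7 = $3,529
Ending inventory: 69 @ $7 + 168 @ $8 + 148 @ $4 = $2,419
Check: goods available $5,948 = COGS $3,529 + ending $2,419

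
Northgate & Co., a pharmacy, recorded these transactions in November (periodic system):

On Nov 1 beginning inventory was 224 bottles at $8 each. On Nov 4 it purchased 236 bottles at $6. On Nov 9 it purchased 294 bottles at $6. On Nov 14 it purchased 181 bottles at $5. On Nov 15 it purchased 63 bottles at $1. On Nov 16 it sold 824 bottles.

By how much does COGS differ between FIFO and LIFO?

FIFO COGS: 224 @ $8 + 236 @ $6 + 294 @ $6 + 70 @ $5 = $5,322
LIFO COGS: 63 @ $1 + 181 @ $5 + 294 @ $6 + 236 @ $6 + 50 @ $8 = $4,548
Difference = |$5,322 − $4,548| = $774

$774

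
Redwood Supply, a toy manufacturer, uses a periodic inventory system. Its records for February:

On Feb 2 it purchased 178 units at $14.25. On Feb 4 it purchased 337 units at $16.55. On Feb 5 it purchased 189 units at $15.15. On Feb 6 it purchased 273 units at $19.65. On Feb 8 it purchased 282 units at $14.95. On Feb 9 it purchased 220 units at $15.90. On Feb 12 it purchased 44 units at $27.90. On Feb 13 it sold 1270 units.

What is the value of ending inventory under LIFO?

Ending inventory = $3,777.75

Feb 13, 1270 sold [LIFO — newest first]: 44 @ $27.90 + 220 @ $15.90 + 282 @ $14.95 + 273 @ $19.65 + 189 @ $15.15 + 262 @ $16.55 = $21,505.40
Ending inventory: 178 @ $14.25 + 75 @ $16.55 = $3,777.75
Check: goods available $25,283.15 = COGS $21,505.40 + ending $3,777.75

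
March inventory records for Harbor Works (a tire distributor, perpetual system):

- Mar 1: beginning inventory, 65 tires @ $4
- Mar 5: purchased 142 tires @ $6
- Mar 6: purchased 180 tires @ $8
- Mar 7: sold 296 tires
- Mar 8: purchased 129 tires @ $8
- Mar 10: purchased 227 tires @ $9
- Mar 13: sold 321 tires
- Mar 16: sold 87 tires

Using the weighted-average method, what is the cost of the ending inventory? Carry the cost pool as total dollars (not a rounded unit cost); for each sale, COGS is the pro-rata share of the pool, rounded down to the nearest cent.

After Mar 1: 65 on hand, pool $260.00 (≈ $4.0000 each)
After Mar 5: 207 on hand, pool $1,112.00 (≈ $5.3720 each)
After Mar 6: 387 on hand, pool $2,552.00 (≈ $6.5943 each)
Mar 7, sell 296: 296/387 × $2,552.00 → $1,951.91
After Mar 8: 220 on hand, pool $1,632.09 (≈ $7.4186 each)
After Mar 10: 447 on hand, pool $3,675.09 (≈ $8.2217 each)
Mar 13, sell 321: 321/447 × $3,675.09 → $2,639.15
Mar 16, sell 87: 87/126 × $1,035.94 → $715.29
Total COGS = $1,951.91 + $2,639.15 + $715.29 = $5,306.35
Ending inventory (cost pool remaining) = $320.65

Ending inventory = $320.65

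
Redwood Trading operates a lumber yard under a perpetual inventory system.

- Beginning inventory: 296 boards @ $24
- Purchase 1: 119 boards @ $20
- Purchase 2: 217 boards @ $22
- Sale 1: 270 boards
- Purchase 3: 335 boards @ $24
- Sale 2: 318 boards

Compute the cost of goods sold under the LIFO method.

COGS = $13,466

Sale 1 (270) [LIFO — newest first]: 217 @ $22 + 53 @ $20 = $5,834
Sale 2 (318) [LIFO — newest first]: 318 @ $24 = $7,632
Total COGS = $5,834 + $7,632 = $13,466
Ending inventory: 296 @ $24 + 66 @ $20 + 17 @ $24 = $8,832
Check: goods available $22,298 = COGS $13,466 + ending $8,832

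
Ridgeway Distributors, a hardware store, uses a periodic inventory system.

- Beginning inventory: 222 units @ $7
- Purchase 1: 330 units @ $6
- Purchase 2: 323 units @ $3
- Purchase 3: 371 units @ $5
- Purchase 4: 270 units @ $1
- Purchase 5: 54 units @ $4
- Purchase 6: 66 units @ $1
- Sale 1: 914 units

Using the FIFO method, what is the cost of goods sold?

Sale 1 (914) [FIFO — oldest first]: 222 @ $7 + 330 @ $6 + 323 @ $3 + 39 @ $5 = $4,698
Ending inventory: 332 @ $5 + 270 @ $1 + 54 @ $4 + 66 @ $1 = $2,212
Check: goods available $6,910 = COGS $4,698 + ending $2,212

COGS = $4,698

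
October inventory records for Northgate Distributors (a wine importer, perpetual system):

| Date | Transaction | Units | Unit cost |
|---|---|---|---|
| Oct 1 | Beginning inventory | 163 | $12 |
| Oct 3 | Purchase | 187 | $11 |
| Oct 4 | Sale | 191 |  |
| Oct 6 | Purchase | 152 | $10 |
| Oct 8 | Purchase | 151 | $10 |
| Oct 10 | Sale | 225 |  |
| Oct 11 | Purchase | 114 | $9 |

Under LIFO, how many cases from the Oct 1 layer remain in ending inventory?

Oct 4, 191 sold [LIFO — newest first]: 187 @ $11 + 4 @ $12 = $2,105
Oct 10, 225 sold [LIFO — newest first]: 151 @ $10 + 74 @ $10 = $2,250
Total COGS = $2,105 + $2,250 = $4,355
Ending inventory: 159 @ $12 + 78 @ $10 + 114 @ $9 = $3,714
Check: goods available $8,069 = COGS $4,355 + ending $3,714

159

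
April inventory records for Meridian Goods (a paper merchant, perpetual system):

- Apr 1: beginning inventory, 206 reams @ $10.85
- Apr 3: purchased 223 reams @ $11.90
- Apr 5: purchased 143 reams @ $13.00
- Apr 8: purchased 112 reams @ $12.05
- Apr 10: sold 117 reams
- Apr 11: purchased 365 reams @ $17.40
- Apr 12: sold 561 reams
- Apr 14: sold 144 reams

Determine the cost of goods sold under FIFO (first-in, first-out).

COGS = $10,498.60

Apr 10, 117 sold [FIFO — oldest first]: 117 @ $10.85 = $1,269.45
Apr 12, 561 sold [FIFO — oldest first]: 89 @ $10.85 + 223 @ $11.90 + 143 @ $13.00 + 106 @ $12.05 = $6,755.65
Apr 14, 144 sold [FIFO — oldest first]: 6 @ $12.05 + 138 @ $17.40 = $2,473.50
Total COGS = $1,269.45 + $6,755.65 + $2,473.50 = $10,498.60
Ending inventory: 227 @ $17.40 = $3,949.80
Check: goods available $14,448.40 = COGS $10,498.60 + ending $3,949.80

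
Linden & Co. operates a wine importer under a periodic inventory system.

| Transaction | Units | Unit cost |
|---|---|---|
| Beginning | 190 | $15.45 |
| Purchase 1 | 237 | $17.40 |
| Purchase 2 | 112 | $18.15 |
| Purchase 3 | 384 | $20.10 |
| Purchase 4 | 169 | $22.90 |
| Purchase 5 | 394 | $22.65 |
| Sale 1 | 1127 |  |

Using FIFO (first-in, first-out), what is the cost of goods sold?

Sale 1 (1127) [FIFO — oldest first]: 190 @ $15.45 + 237 @ $17.40 + 112 @ $18.15 + 384 @ $20.10 + 169 @ $22.90 + 35 @ $22.65 = $21,473.35
Ending inventory: 359 @ $22.65 = $8,131.35

COGS = $21,473.35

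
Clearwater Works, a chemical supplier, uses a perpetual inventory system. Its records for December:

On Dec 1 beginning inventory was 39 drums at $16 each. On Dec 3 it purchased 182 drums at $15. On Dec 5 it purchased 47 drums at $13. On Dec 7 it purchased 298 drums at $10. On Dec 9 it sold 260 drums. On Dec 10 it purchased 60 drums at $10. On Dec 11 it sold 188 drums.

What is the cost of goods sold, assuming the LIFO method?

Dec 9, 260 sold [LIFO — newest first]: 260 @ $10 = $2,600
Dec 11, 188 sold [LIFO — newest first]: 60 @ $10 + 38 @ $10 + 47 @ $13 + 43 @ $15 = $2,236
Total COGS = $2,600 + $2,236 = $4,836
Ending inventory: 39 @ $16 + 139 @ $15 = $2,709

COGS = $4,836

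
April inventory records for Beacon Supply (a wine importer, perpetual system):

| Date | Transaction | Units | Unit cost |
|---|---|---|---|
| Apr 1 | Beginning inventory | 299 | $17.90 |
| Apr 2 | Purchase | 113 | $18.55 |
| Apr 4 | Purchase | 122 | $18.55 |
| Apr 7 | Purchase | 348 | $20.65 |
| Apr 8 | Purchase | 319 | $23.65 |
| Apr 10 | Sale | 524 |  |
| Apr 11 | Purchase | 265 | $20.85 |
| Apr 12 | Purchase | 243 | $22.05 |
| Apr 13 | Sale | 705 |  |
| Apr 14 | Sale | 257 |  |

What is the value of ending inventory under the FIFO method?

Ending inventory = $4,917.15

Apr 10, 524 sold [FIFO — oldest first]: 299 @ $17.90 + 113 @ $18.55 + 112 @ $18.55 = $9,525.85
Apr 13, 705 sold [FIFO — oldest first]: 10 @ $18.55 + 348 @ $20.65 + 319 @ $23.65 + 28 @ $20.85 = $15,499.85
Apr 14, 257 sold [FIFO — oldest first]: 237 @ $20.85 + 20 @ $22.05 = $5,382.45
Total COGS = $9,525.85 + $15,499.85 + $5,382.45 = $30,408.15
Ending inventory: 223 @ $22.05 = $4,917.15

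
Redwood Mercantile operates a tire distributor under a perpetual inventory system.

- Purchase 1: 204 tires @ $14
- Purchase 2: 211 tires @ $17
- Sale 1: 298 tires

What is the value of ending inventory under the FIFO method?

Sale 1 (298) [FIFO — oldest first]: 204 @ $14 + 94 @ $17 = $4,454
Ending inventory: 117 @ $17 = $1,989
Check: goods available $6,443 = COGS $4,454 + ending $1,989

Ending inventory = $1,989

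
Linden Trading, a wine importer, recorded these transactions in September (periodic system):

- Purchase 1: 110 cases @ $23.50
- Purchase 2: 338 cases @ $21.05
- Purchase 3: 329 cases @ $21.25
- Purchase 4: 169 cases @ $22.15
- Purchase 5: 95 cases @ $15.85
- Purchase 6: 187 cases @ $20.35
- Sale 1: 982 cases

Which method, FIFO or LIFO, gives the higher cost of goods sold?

FIFO COGS: 110 @ $23.50 + 338 @ $21.05 + 329 @ $21.25 + 169 @ $22.15 + 36 @ $15.85 = $21,005.10
LIFO COGS: 187 @ $20.35 + 95 @ $15.85 + 169 @ $22.15 + 329 @ $21.25 + 202 @ $21.05 = $20,297.90

FIFO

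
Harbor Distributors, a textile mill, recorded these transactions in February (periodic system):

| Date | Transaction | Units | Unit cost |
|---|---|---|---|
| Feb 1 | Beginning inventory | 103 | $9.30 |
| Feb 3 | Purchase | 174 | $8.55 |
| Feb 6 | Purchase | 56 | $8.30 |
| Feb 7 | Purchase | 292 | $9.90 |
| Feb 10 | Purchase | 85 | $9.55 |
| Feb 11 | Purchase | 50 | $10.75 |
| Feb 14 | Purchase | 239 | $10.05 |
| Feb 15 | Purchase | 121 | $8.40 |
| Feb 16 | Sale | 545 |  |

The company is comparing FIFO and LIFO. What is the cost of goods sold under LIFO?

FIFO COGS: 103 @ $9.30 + 174 @ $8.55 + 56 @ $8.30 + 212 @ $9.90 = $5,009.20
LIFO COGS: 121 @ $8.40 + 239 @ $10.05 + 50 @ $10.75 + 85 @ $9.55 + 50 @ $9.90 = $5,262.60

COGS = $5,262.60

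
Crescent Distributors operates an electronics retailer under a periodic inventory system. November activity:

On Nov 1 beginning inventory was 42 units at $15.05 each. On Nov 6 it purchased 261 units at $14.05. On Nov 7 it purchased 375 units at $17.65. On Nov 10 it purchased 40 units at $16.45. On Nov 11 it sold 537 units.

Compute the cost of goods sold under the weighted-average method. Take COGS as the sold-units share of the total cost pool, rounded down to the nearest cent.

Nov 11, sell 537: 537/718 × $11,575.90 → $8,657.74
Ending inventory (cost pool remaining) = $2,918.16

COGS = $8,657.74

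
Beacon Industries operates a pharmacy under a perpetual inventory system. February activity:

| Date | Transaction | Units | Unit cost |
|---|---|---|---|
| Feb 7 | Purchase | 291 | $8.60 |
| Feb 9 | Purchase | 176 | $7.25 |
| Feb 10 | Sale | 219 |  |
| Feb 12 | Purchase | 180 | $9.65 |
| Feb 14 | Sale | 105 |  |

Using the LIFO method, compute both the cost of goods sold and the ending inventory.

Feb 10, 219 sold [LIFO — newest first]: 176 @ $7.25 + 43 @ $8.60 = $1,645.80
Feb 14, 105 sold [LIFO — newest first]: 105 @ $9.65 = $1,013.25
Total COGS = $1,645.80 + $1,013.25 = $2,659.05
Ending inventory: 248 @ $8.60 + 75 @ $9.65 = $2,856.55
Check: goods available $5,515.60 = COGS $2,659.05 + ending $2,856.55

COGS = $2,659.05; ending inventory = $2,856.55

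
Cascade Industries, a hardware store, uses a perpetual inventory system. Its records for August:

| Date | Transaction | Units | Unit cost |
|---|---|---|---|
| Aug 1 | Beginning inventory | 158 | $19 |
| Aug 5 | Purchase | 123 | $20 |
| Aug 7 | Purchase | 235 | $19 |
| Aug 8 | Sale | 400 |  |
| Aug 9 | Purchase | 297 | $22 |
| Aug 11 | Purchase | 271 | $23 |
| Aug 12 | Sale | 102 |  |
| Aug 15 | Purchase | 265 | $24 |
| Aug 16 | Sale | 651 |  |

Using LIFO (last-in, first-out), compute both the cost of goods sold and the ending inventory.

COGS = $25,090; ending inventory = $3,964

Aug 8, 400 sold [LIFO — newest first]: 235 @ $19 + 123 @ $20 + 42 @ $19 = $7,723
Aug 12, 102 sold [LIFO — newest first]: 102 @ $23 = $2,346
Aug 16, 651 sold [LIFO — newest first]: 265 @ $24 + 169 @ $23 + 217 @ $22 = $15,021
Total COGS = $7,723 + $2,346 + $15,021 = $25,090
Ending inventory: 116 @ $19 + 80 @ $22 = $3,964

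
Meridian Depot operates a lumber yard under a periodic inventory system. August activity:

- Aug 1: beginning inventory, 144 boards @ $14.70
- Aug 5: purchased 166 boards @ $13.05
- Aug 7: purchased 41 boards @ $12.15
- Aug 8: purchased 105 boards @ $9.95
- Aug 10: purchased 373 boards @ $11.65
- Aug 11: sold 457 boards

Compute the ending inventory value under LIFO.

Aug 11, 457 sold [LIFO — newest first]: 373 @ $11.65 + 84 @ $9.95 = $5,181.25
Ending inventory: 144 @ $14.70 + 166 @ $13.05 + 41 @ $12.15 + 21 @ $9.95 = $4,990.20
Check: goods available $10,171.45 = COGS $5,181.25 + ending $4,990.20

Ending inventory = $4,990.20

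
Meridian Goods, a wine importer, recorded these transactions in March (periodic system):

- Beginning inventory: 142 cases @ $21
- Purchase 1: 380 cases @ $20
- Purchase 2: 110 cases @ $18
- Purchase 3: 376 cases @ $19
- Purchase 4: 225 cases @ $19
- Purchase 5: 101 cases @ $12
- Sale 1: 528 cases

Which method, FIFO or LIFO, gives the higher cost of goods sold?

FIFO COGS: 142 @ $21 + 380 @ $20 + 6 @ $18 = $10,690
LIFO COGS: 101 @ $12 + 225 @ $19 + 202 @ $19 = $9,325

FIFO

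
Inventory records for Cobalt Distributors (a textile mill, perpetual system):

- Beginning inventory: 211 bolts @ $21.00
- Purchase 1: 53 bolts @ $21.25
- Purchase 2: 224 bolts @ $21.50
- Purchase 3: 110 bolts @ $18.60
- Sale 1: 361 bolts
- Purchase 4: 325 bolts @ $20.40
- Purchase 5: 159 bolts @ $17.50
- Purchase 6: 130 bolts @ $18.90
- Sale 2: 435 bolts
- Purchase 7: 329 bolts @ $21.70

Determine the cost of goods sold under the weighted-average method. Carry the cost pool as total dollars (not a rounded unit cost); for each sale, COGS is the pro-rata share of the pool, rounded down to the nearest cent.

COGS = $16,080.43

After Beginning: 211 on hand, pool $4,431.00 (≈ $21.0000 each)
After Purchase 1: 264 on hand, pool $5,557.25 (≈ $21.0502 each)
After Purchase 2: 488 on hand, pool $10,373.25 (≈ $21.2567 each)
After Purchase 3: 598 on hand, pool $12,419.25 (≈ $20.7680 each)
Sale 1, sell 361: 361/598 × $12,419.25 → $7,497.23
After Purchase 4: 562 on hand, pool $11,552.02 (≈ $20.5552 each)
After Purchase 5: 721 on hand, pool $14,334.52 (≈ $19.8814 each)
After Purchase 6: 851 on hand, pool $16,791.52 (≈ $19.7315 each)
Sale 2, sell 435: 435/851 × $16,791.52 → $8,583.20
After Purchase 7: 745 on hand, pool $15,347.62 (≈ $20.6008 each)
Total COGS = $7,497.23 + $8,583.20 = $16,080.43
Ending inventory (cost pool remaining) = $15,347.62
Check: goods available $31,428.05 = COGS $16,080.43 + ending $15,347.62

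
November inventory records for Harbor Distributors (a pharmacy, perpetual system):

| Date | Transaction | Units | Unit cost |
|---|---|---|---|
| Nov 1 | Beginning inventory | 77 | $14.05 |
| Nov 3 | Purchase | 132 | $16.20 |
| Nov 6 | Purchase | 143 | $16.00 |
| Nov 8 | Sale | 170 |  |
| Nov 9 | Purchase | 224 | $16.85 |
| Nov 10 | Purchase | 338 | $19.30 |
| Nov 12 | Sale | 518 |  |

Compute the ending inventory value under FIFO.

Nov 8, 170 sold [FIFO — oldest first]: 77 @ $14.05 + 93 @ $16.20 = $2,588.45
Nov 12, 518 sold [FIFO — oldest first]: 39 @ $16.20 + 143 @ $16.00 + 224 @ $16.85 + 112 @ $19.30 = $8,855.80
Total COGS = $2,588.45 + $8,855.80 = $11,444.25
Ending inventory: 226 @ $19.30 = $4,361.80

Ending inventory = $4,361.80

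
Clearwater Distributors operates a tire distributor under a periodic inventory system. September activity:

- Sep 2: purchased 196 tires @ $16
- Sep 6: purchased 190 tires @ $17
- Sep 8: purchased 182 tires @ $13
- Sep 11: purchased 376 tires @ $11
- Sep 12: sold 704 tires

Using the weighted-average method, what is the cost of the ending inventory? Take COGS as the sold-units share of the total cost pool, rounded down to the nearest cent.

Ending inventory = $3,271.53

Sep 12, sell 704: 704/944 × $12,868.00 → $9,596.47
Ending inventory (cost pool remaining) = $3,271.53
Check: goods available $12,868.00 = COGS $9,596.47 + ending $3,271.53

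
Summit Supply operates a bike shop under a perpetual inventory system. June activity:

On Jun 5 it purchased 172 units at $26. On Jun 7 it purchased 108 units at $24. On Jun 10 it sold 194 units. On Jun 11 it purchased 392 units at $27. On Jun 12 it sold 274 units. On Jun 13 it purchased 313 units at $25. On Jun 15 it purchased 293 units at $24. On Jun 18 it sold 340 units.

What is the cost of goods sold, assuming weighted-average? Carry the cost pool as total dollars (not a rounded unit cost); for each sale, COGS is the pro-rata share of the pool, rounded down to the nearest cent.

After Jun 5: 172 on hand, pool $4,472.00 (≈ $26.0000 each)
After Jun 7: 280 on hand, pool $7,064.00 (≈ $25.2286 each)
Jun 10, sell 194: 194/280 × $7,064.00 → $4,894.34
After Jun 11: 478 on hand, pool $12,753.66 (≈ $26.6813 each)
Jun 12, sell 274: 274/478 × $12,753.66 → $7,310.67
After Jun 13: 517 on hand, pool $13,267.99 (≈ $25.6634 each)
After Jun 15: 810 on hand, pool $20,299.99 (≈ $25.0617 each)
Jun 18, sell 340: 340/810 × $20,299.99 → $8,520.98
Total COGS = $4,894.34 + $7,310.67 + $8,520.98 = $20,725.99
Ending inventory (cost pool remaining) = $11,779.01
Check: goods available $32,505.00 = COGS $20,725.99 + ending $11,779.01

COGS = $20,725.99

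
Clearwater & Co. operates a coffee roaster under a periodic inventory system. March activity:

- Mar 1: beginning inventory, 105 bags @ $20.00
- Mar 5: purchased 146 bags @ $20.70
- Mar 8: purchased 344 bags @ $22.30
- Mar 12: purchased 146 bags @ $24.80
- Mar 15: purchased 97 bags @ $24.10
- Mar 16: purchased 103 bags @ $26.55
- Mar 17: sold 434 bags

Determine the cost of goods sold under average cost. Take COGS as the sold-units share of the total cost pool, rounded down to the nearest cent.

Mar 17, sell 434: 434/941 × $21,486.55 → $9,909.84
Ending inventory (cost pool remaining) = $11,576.71

COGS = $9,909.84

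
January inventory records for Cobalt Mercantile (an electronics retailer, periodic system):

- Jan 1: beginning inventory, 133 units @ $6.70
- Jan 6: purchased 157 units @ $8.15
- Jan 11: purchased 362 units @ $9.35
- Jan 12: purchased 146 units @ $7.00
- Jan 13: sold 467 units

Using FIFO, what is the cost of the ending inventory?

Ending inventory = $2,751.75

Jan 13, 467 sold [FIFO — oldest first]: 133 @ $6.70 + 157 @ $8.15 + 177 @ $9.35 = $3,825.60
Ending inventory: 185 @ $9.35 + 146 @ $7.00 = $2,751.75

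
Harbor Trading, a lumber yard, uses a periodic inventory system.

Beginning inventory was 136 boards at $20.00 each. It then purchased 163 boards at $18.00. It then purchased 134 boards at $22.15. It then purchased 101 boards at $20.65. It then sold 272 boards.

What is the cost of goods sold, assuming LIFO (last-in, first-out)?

Sale 1 (272) [LIFO — newest first]: 101 @ $20.65 + 134 @ $22.15 + 37 @ $18.00 = $5,719.75
Ending inventory: 136 @ $20.00 + 126 @ $18.00 = $4,988.00

COGS = $5,719.75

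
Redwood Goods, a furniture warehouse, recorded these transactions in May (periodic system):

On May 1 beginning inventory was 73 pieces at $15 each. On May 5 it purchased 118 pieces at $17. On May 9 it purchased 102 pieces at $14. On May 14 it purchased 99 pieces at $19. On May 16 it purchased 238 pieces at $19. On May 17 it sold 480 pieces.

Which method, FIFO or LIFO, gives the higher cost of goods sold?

FIFO COGS: 73 @ $15 + 118 @ $17 + 102 @ $14 + 99 @ $19 + 88 @ $19 = $8,082
LIFO COGS: 238 @ $19 + 99 @ $19 + 102 @ $14 + 41 @ $17 = $8,528

LIFO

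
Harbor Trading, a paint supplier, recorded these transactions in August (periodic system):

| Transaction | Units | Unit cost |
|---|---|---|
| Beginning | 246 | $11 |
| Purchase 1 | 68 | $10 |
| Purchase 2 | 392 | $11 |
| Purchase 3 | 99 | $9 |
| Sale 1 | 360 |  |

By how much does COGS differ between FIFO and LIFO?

$130

FIFO COGS: 246 @ $11 + 68 @ $10 + 46 @ $11 = $3,892
LIFO COGS: 99 @ $9 + 261 @ $11 = $3,762
Difference = |$3,892 − $3,762| = $130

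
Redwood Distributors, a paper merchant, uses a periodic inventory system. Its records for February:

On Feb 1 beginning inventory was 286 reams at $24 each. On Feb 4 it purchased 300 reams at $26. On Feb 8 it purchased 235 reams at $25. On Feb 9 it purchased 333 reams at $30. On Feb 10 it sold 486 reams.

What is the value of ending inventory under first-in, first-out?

Feb 10, 486 sold [FIFO — oldest first]: 286 @ $24 + 200 @ $26 = $12,064
Ending inventory: 100 @ $26 + 235 @ $25 + 333 @ $30 = $18,465
Check: goods available $30,529 = COGS $12,064 + ending $18,465

Ending inventory = $18,465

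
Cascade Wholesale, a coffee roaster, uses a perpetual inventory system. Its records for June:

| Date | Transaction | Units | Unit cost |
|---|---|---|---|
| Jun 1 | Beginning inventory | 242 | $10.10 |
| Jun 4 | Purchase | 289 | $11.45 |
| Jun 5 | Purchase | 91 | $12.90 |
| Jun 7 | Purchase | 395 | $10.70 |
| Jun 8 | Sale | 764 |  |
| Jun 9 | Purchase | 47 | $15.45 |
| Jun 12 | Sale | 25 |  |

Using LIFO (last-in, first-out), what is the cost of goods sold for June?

COGS = $8,969.75

Jun 8, 764 sold [LIFO — newest first]: 395 @ $10.70 + 91 @ $12.90 + 278 @ $11.45 = $8,583.50
Jun 12, 25 sold [LIFO — newest first]: 25 @ $15.45 = $386.25
Total COGS = $8,583.50 + $386.25 = $8,969.75
Ending inventory: 242 @ $10.10 + 11 @ $11.45 + 22 @ $15.45 = $2,910.05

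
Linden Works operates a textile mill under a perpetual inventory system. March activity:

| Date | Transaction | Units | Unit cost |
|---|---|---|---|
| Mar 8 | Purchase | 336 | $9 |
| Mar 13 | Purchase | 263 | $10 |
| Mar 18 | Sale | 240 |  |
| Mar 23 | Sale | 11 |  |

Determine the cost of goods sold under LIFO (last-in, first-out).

Mar 18, 240 sold [LIFO — newest first]: 240 @ $10 = $2,400
Mar 23, 11 sold [LIFO — newest first]: 11 @ $10 = $110
Total COGS = $2,400 + $110 = $2,510
Ending inventory: 336 @ $9 + 12 @ $10 = $3,144
Check: goods available $5,654 = COGS $2,510 + ending $3,144

COGS = $2,510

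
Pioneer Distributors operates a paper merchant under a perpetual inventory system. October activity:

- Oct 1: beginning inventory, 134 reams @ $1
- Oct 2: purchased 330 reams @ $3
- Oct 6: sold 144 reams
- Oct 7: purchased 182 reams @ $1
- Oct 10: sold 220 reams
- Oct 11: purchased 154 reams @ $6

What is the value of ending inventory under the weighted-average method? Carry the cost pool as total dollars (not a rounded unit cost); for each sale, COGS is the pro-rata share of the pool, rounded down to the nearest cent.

After Oct 1: 134 on hand, pool $134.00 (≈ $1.0000 each)
After Oct 2: 464 on hand, pool $1,124.00 (≈ $2.4224 each)
Oct 6, sell 144: 144/464 × $1,124.00 → $348.82
After Oct 7: 502 on hand, pool $957.18 (≈ $1.9067 each)
Oct 10, sell 220: 220/502 × $957.18 → $419.48
After Oct 11: 436 on hand, pool $1,461.70 (≈ $3.3525 each)
Total COGS = $348.82 + $419.48 = $768.30
Ending inventory (cost pool remaining) = $1,461.70
Check: goods available $2,230.00 = COGS $768.30 + ending $1,461.70

Ending inventory = $1,461.70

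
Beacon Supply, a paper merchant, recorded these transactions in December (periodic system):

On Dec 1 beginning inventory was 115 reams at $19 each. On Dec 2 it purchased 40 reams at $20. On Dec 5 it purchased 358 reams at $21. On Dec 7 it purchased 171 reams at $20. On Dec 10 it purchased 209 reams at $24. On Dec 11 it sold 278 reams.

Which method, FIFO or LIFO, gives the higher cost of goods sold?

FIFO COGS: 115 @ $19 + 40 @ $20 + 123 @ $21 = $5,568
LIFO COGS: 209 @ $24 + 69 @ $20 = $6,396

LIFO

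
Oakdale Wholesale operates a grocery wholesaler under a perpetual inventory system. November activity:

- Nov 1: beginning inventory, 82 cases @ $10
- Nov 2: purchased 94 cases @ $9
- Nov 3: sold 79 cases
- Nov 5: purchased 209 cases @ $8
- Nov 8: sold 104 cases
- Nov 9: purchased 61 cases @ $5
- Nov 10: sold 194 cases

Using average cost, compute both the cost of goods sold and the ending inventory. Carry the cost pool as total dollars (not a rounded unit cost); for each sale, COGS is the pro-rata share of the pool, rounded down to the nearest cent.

COGS = $3,114.38; ending inventory = $528.62

After Nov 1: 82 on hand, pool $820.00 (≈ $10.0000 each)
After Nov 2: 176 on hand, pool $1,666.00 (≈ $9.4659 each)
Nov 3, sell 79: 79/176 × $1,666.00 → $747.80
After Nov 5: 306 on hand, pool $2,590.20 (≈ $8.4647 each)
Nov 8, sell 104: 104/306 × $2,590.20 → $880.32
After Nov 9: 263 on hand, pool $2,014.88 (≈ $7.6611 each)
Nov 10, sell 194: 194/263 × $2,014.88 → $1,486.26
Total COGS = $747.80 + $880.32 + $1,486.26 = $3,114.38
Ending inventory (cost pool remaining) = $528.62
Check: goods available $3,643.00 = COGS $3,114.38 + ending $528.62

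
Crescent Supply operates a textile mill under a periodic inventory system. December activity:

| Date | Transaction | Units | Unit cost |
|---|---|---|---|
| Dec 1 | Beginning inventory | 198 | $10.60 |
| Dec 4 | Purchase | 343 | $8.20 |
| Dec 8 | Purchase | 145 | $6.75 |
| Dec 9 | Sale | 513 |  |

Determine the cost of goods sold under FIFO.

Dec 9, 513 sold [FIFO — oldest first]: 198 @ $10.60 + 315 @ $8.20 = $4,681.80
Ending inventory: 28 @ $8.20 + 145 @ $6.75 = $1,208.35
Check: goods available $5,890.15 = COGS $4,681.80 + ending $1,208.35

COGS = $4,681.80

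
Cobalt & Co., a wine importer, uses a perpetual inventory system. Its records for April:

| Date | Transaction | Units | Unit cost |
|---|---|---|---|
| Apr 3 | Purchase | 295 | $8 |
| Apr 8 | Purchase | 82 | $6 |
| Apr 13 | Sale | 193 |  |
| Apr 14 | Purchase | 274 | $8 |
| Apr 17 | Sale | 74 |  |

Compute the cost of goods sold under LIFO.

COGS = $1,972

Apr 13, 193 sold [LIFO — newest first]: 82 @ $6 + 111 @ $8 = $1,380
Apr 17, 74 sold [LIFO — newest first]: 74 @ $8 = $592
Total COGS = $1,380 + $592 = $1,972
Ending inventory: 184 @ $8 + 200 @ $8 = $3,072
Check: goods available $5,044 = COGS $1,972 + ending $3,072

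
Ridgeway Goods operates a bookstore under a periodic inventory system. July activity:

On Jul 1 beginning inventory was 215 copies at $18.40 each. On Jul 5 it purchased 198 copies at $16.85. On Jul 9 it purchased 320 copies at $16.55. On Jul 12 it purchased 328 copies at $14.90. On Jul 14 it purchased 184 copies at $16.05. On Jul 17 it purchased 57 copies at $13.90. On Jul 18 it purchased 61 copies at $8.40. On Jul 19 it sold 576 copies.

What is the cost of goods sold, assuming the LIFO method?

Jul 19, 576 sold [LIFO — newest first]: 61 @ $8.40 + 57 @ $13.90 + 184 @ $16.05 + 274 @ $14.90 = $8,340.50
Ending inventory: 215 @ $18.40 + 198 @ $16.85 + 320 @ $16.55 + 54 @ $14.90 = $13,392.90

COGS = $8,340.50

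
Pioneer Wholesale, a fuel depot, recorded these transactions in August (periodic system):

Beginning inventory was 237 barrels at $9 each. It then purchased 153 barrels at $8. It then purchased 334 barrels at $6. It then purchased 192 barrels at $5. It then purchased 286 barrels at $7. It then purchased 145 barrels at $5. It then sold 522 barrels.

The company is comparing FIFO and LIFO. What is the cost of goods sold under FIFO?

COGS = $4,149

FIFO COGS: 237 @ $9 + 153 @ $8 + 132 @ $6 = $4,149
LIFO COGS: 145 @ $5 + 286 @ $7 + 91 @ $5 = $3,182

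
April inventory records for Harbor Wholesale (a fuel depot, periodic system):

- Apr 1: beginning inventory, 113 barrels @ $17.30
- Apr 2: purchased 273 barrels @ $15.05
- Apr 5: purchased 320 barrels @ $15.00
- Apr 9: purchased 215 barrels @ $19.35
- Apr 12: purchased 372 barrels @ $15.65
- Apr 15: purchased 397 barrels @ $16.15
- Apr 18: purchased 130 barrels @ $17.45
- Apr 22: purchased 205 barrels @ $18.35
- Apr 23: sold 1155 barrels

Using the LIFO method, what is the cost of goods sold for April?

COGS = $19,250.45

Apr 23, 1155 sold [LIFO — newest first]: 205 @ $18.35 + 130 @ $17.45 + 397 @ $16.15 + 372 @ $15.65 + 51 @ $19.35 = $19,250.45
Ending inventory: 113 @ $17.30 + 273 @ $15.05 + 320 @ $15.00 + 164 @ $19.35 = $14,036.95
Check: goods available $33,287.40 = COGS $19,250.45 + ending $14,036.95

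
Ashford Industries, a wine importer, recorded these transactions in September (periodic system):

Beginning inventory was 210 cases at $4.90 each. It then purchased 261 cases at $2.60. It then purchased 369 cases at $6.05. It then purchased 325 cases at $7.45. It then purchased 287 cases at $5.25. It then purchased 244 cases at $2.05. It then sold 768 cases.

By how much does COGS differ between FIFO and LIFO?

$268.15

FIFO COGS: 210 @ $4.90 + 261 @ $2.60 + 297 @ $6.05 = $3,504.45
LIFO COGS: 244 @ $2.05 + 287 @ $5.25 + 237 @ $7.45 = $3,772.60
Difference = |$3,504.45 − $3,772.60| = $268.15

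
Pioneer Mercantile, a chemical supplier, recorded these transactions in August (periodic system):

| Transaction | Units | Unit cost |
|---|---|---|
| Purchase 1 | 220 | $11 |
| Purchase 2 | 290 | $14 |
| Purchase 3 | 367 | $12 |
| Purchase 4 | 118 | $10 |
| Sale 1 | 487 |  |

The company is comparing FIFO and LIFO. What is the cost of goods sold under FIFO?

COGS = $6,158

FIFO COGS: 220 @ $11 + 267 @ $14 = $6,158
LIFO COGS: 118 @ $10 + 367 @ $12 + 2 @ $14 = $5,612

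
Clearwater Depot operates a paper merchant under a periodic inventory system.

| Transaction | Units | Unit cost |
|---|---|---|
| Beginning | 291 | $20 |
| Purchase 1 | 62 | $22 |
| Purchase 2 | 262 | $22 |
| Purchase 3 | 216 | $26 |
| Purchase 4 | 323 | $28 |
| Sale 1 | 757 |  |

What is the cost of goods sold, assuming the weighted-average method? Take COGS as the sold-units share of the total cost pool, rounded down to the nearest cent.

COGS = $18,110.27

Sale 1, sell 757: 757/1154 × $27,608.00 → $18,110.27
Ending inventory (cost pool remaining) = $9,497.73
Check: goods available $27,608.00 = COGS $18,110.27 + ending $9,497.73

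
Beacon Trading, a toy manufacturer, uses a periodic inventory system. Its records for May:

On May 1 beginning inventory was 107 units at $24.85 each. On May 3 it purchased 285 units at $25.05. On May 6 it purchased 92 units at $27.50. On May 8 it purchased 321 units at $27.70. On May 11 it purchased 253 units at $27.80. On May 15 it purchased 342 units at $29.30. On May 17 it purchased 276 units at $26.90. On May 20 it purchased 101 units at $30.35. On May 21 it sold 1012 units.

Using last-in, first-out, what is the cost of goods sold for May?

COGS = $28,651.75

May 21, 1012 sold [LIFO — newest first]: 101 @ $30.35 + 276 @ $26.90 + 342 @ $29.30 + 253 @ $27.80 + 40 @ $27.70 = $28,651.75
Ending inventory: 107 @ $24.85 + 285 @ $25.05 + 92 @ $27.50 + 281 @ $27.70 = $20,111.90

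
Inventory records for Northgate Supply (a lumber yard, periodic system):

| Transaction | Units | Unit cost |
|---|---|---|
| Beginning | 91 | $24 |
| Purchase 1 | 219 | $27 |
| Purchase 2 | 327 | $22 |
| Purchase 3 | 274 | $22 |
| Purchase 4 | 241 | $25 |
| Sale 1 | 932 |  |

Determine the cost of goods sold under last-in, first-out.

COGS = $21,677

Sale 1 (932) [LIFO — newest first]: 241 @ $25 + 274 @ $22 + 327 @ $22 + 90 @ $27 = $21,677
Ending inventory: 91 @ $24 + 129 @ $27 = $5,667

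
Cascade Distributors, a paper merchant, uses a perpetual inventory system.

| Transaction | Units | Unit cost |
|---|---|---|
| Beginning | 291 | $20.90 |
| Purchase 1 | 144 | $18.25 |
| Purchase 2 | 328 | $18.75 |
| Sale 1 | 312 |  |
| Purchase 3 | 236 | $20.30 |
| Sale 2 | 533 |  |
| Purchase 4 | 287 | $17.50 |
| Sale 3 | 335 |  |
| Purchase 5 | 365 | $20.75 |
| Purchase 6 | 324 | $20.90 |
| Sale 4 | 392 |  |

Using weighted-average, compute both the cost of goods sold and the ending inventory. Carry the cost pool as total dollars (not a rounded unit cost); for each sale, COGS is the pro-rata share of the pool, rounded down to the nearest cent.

COGS = $30,763.90; ending inventory = $8,254.65

After Beginning: 291 on hand, pool $6,081.90 (≈ $20.9000 each)
After Purchase 1: 435 on hand, pool $8,709.90 (≈ $20.0228 each)
After Purchase 2: 763 on hand, pool $14,859.90 (≈ $19.4756 each)
Sale 1, sell 312: 312/763 × $14,859.90 → $6,076.39
After Purchase 3: 687 on hand, pool $13,574.31 (≈ $19.7588 each)
Sale 2, sell 533: 533/687 × $13,574.31 → $10,531.45
After Purchase 4: 441 on hand, pool $8,065.36 (≈ $18.2888 each)
Sale 3, sell 335: 335/441 × $8,065.36 → $6,126.74
After Purchase 5: 471 on hand, pool $9,512.37 (≈ $20.1961 each)
After Purchase 6: 795 on hand, pool $16,283.97 (≈ $20.4830 each)
Sale 4, sell 392: 392/795 × $16,283.97 → $8,029.32
Total COGS = $6,076.39 + $10,531.45 + $6,126.74 + $8,029.32 = $30,763.90
Ending inventory (cost pool remaining) = $8,254.65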